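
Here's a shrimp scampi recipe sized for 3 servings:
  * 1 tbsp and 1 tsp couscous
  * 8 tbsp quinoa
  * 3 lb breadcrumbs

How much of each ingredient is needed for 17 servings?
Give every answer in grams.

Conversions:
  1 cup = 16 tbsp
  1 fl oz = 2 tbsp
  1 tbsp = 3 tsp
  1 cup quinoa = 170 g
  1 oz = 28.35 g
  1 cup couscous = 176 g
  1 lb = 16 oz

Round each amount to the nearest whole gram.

couscous: 83 g; quinoa: 482 g; breadcrumbs: 7711 g

Scaling factor: 17/3.
couscous: (1 tbsp + 1 tsp = 4/3 tbsp) × 17/3 ÷ 16 tbsp/cup × 176 g/cup ≈ 83 g
quinoa: 8 tbsp × 17/3 ÷ 16 tbsp/cup × 170 g/cup ≈ 482 g
breadcrumbs: 3 lb × 17/3 × 16 oz/lb × 28.35 g/oz ≈ 7711 g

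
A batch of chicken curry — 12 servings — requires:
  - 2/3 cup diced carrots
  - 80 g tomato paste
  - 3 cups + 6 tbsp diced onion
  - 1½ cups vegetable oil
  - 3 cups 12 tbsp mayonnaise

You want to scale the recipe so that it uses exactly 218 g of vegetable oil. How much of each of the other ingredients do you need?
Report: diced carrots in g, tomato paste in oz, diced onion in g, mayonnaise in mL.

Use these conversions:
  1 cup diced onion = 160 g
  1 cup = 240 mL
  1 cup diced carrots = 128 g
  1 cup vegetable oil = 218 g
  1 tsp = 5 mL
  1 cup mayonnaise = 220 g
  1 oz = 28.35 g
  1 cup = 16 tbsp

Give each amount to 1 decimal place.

The original recipe has 327 g of vegetable oil, so the scaling factor is 218 ÷ 327 = 2/3.
diced carrots: 2/3 cup × 2/3 × 128 g/cup ≈ 56.9 g
tomato paste: 80 g × 2/3 ÷ 28.35 g/oz ≈ 1.9 oz
diced onion: (3 cup + 6 tbsp = 3.375 cup) × 2/3 × 160 g/cup = 360.0 g
mayonnaise: (3 cup + 12 tbsp = 3.75 cup) × 2/3 × 240 mL/cup = 600.0 mL

diced carrots: 56.9 g; tomato paste: 1.9 oz; diced onion: 360.0 g; mayonnaise: 600.0 mL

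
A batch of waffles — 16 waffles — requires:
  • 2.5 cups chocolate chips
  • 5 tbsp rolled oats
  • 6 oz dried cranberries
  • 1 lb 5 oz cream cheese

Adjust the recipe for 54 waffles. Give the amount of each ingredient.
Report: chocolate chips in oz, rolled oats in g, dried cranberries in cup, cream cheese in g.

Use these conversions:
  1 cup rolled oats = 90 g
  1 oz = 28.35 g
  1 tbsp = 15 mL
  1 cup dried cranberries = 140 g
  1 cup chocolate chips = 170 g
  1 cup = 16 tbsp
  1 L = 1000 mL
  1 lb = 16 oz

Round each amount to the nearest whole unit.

chocolate chips: 51 oz; rolled oats: 95 g; dried cranberries: 4 cup; cream cheese: 2009 g

Scaling factor: 54/16 = 27/8 = 3.375.
chocolate chips: 2.5 cup × 27/8 × 170 g/cup ÷ 28.35 g/oz ≈ 51 oz
rolled oats: 5 tbsp × 27/8 ÷ 16 tbsp/cup × 90 g/cup ≈ 95 g
dried cranberries: 6 oz × 27/8 × 28.35 g/oz ÷ 140 g/cup ≈ 4 cup
cream cheese: (1 lb + 5 oz = 1.3125 lb) × 27/8 × 16 oz/lb × 28.35 g/oz ≈ 2009 g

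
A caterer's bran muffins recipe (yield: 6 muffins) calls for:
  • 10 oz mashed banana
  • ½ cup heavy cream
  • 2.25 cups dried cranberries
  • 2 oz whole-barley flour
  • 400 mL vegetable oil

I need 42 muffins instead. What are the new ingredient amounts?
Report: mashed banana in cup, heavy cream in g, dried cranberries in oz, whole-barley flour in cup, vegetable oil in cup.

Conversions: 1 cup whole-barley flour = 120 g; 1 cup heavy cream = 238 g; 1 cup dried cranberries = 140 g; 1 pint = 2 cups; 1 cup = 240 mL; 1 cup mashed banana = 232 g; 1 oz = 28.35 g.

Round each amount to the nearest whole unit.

mashed banana: 9 cup; heavy cream: 833 g; dried cranberries: 78 oz; whole-barley flour: 3 cup; vegetable oil: 12 cup

Scaling factor: 42/6 = 7.
mashed banana: 10 oz × 7 × 28.35 g/oz ÷ 232 g/cup ≈ 9 cup
heavy cream: 0.5 cup × 7 × 238 g/cup = 833 g
dried cranberries: 2.25 cup × 7 × 140 g/cup ÷ 28.35 g/oz ≈ 78 oz
whole-barley flour: 2 oz × 7 × 28.35 g/oz ÷ 120 g/cup ≈ 3 cup
vegetable oil: 400 mL × 7 ÷ 240 mL/cup ≈ 12 cup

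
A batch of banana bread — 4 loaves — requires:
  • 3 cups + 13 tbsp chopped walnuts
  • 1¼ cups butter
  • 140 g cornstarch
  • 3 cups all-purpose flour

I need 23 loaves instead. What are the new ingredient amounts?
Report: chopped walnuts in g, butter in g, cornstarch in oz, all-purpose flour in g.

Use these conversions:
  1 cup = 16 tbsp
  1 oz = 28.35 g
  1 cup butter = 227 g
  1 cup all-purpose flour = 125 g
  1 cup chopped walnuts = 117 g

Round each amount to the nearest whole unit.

Scaling factor: 23/4 = 5.75.
chopped walnuts: (3 cup + 13 tbsp = 3.8125 cup) × 23/4 × 117 g/cup ≈ 2565 g
butter: 1.25 cup × 23/4 × 227 g/cup ≈ 1632 g
cornstarch: 140 g × 23/4 ÷ 28.35 g/oz ≈ 28 oz
all-purpose flour: 3 cup × 23/4 × 125 g/cup ≈ 2156 g

chopped walnuts: 2565 g; butter: 1632 g; cornstarch: 28 oz; all-purpose flour: 2156 g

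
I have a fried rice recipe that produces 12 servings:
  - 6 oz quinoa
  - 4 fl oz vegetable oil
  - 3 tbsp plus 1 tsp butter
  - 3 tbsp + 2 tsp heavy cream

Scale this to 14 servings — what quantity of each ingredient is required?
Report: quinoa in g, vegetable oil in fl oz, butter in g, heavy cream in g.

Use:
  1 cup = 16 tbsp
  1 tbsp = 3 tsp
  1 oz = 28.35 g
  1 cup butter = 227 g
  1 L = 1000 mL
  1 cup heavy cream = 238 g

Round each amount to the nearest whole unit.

Scaling factor: 14/12 = 7/6.
quinoa: 6 oz × 7/6 × 28.35 g/oz ≈ 198 g
vegetable oil: 4 fl oz × 7/6 ≈ 5 fl oz
butter: (3 tbsp + 1 tsp = 10/3 tbsp) × 7/6 ÷ 16 tbsp/cup × 227 g/cup ≈ 55 g
heavy cream: (3 tbsp + 2 tsp = 11/3 tbsp) × 7/6 ÷ 16 tbsp/cup × 238 g/cup ≈ 64 g

quinoa: 198 g; vegetable oil: 5 fl oz; butter: 55 g; heavy cream: 64 g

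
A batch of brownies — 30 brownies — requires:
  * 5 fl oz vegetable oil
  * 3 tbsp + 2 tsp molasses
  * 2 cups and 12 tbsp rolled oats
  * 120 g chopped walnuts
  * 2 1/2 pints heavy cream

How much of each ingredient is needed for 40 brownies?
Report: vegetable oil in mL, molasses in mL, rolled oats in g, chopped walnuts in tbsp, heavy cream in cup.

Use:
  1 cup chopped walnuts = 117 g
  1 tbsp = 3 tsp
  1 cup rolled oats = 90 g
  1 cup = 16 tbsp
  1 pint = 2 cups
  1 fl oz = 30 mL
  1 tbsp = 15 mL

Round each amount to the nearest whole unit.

Scaling factor: 40/30 = 4/3.
vegetable oil: 5 fl oz × 4/3 × 30 mL/fl oz = 200 mL
molasses: (3 tbsp + 2 tsp = 11/3 tbsp) × 4/3 × 15 mL/tbsp ≈ 73 mL
rolled oats: (2 cup + 12 tbsp = 2.75 cup) × 4/3 × 90 g/cup = 330 g
chopped walnuts: 120 g × 4/3 ÷ 117 g/cup × 16 tbsp/cup ≈ 22 tbsp
heavy cream: 2.5 pint × 4/3 × 2 cup/pint ≈ 7 cup

vegetable oil: 200 mL; molasses: 73 mL; rolled oats: 330 g; chopped walnuts: 22 tbsp; heavy cream: 7 cup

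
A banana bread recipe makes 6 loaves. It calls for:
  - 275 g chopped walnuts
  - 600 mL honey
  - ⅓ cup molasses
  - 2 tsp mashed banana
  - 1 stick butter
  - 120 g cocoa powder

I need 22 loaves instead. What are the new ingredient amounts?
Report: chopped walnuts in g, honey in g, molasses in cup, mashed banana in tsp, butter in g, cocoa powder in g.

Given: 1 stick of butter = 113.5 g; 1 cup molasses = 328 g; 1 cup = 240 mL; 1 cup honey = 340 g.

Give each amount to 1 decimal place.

chopped walnuts: 1008.3 g; honey: 3116.7 g; molasses: 1.2 cup; mashed banana: 7.3 tsp; butter: 416.2 g; cocoa powder: 440.0 g

Scaling factor: 22/6 = 11/3.
chopped walnuts: 275 g × 11/3 ≈ 1008.3 g
honey: 600 mL × 11/3 ÷ 240 mL/cup × 340 g/cup ≈ 3116.7 g
molasses: 1/3 cup × 11/3 ≈ 1.2 cup
mashed banana: 2 tsp × 11/3 ≈ 7.3 tsp
butter: 1 stick × 11/3 × 113.5 g/stick ≈ 416.2 g
cocoa powder: 120 g × 11/3 = 440.0 g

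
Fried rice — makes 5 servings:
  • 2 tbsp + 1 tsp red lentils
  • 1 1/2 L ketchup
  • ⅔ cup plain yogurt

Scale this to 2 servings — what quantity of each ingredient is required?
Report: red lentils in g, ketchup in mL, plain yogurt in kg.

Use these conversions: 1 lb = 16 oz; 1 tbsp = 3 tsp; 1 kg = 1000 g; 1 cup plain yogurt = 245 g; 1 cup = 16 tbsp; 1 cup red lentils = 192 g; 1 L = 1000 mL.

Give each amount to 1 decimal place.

red lentils: 11.2 g; ketchup: 600.0 mL; plain yogurt: 0.1 kg

Scaling factor: 2/5 = 0.4.
red lentils: (2 tbsp + 1 tsp = 7/3 tbsp) × 2/5 ÷ 16 tbsp/cup × 192 g/cup = 11.2 g
ketchup: 1.5 L × 2/5 × 1000 mL/L = 600.0 mL
plain yogurt: 2/3 cup × 2/5 × 245 g/cup ÷ 1000 g/kg ≈ 0.1 kg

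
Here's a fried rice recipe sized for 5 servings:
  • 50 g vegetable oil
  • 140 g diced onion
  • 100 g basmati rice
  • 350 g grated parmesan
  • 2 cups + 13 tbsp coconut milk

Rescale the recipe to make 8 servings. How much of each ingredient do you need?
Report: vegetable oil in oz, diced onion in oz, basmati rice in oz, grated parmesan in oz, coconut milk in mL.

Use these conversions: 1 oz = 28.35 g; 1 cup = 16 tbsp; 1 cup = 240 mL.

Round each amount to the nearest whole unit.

vegetable oil: 3 oz; diced onion: 8 oz; basmati rice: 6 oz; grated parmesan: 20 oz; coconut milk: 1080 mL

Scaling factor: 8/5 = 1.6.
vegetable oil: 50 g × 8/5 ÷ 28.35 g/oz ≈ 3 oz
diced onion: 140 g × 8/5 ÷ 28.35 g/oz ≈ 8 oz
basmati rice: 100 g × 8/5 ÷ 28.35 g/oz ≈ 6 oz
grated parmesan: 350 g × 8/5 ÷ 28.35 g/oz ≈ 20 oz
coconut milk: (2 cup + 13 tbsp = 2.8125 cup) × 8/5 × 240 mL/cup = 1080 mL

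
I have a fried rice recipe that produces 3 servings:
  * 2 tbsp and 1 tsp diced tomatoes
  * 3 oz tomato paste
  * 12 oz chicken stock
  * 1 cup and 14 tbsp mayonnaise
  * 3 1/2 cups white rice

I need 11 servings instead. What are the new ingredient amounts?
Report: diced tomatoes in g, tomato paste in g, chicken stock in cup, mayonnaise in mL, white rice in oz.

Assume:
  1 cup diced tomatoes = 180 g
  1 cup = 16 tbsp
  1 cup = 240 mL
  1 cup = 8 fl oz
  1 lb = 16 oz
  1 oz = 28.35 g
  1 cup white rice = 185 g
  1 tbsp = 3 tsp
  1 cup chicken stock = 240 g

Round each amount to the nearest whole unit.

diced tomatoes: 96 g; tomato paste: 312 g; chicken stock: 5 cup; mayonnaise: 1650 mL; white rice: 84 oz

Scaling factor: 11/3.
diced tomatoes: (2 tbsp + 1 tsp = 7/3 tbsp) × 11/3 ÷ 16 tbsp/cup × 180 g/cup ≈ 96 g
tomato paste: 3 oz × 11/3 × 28.35 g/oz ≈ 312 g
chicken stock: 12 oz × 11/3 × 28.35 g/oz ÷ 240 g/cup ≈ 5 cup
mayonnaise: (1 cup + 14 tbsp = 1.875 cup) × 11/3 × 240 mL/cup = 1650 mL
white rice: 3.5 cup × 11/3 × 185 g/cup ÷ 28.35 g/oz ≈ 84 oz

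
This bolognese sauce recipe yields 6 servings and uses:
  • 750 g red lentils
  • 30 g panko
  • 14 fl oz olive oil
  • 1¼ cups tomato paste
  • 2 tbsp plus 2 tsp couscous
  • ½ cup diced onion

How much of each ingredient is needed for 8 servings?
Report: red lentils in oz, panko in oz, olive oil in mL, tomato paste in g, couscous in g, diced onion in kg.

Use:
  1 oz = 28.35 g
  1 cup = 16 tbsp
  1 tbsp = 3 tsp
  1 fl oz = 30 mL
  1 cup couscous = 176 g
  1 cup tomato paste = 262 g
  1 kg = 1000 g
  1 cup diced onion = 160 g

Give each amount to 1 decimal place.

red lentils: 35.3 oz; panko: 1.4 oz; olive oil: 560.0 mL; tomato paste: 436.7 g; couscous: 39.1 g; diced onion: 0.1 kg

Scaling factor: 8/6 = 4/3.
red lentils: 750 g × 4/3 ÷ 28.35 g/oz ≈ 35.3 oz
panko: 30 g × 4/3 ÷ 28.35 g/oz ≈ 1.4 oz
olive oil: 14 fl oz × 4/3 × 30 mL/fl oz = 560.0 mL
tomato paste: 1.25 cup × 4/3 × 262 g/cup ≈ 436.7 g
couscous: (2 tbsp + 2 tsp = 8/3 tbsp) × 4/3 ÷ 16 tbsp/cup × 176 g/cup ≈ 39.1 g
diced onion: 0.5 cup × 4/3 × 160 g/cup ÷ 1000 g/kg ≈ 0.1 kg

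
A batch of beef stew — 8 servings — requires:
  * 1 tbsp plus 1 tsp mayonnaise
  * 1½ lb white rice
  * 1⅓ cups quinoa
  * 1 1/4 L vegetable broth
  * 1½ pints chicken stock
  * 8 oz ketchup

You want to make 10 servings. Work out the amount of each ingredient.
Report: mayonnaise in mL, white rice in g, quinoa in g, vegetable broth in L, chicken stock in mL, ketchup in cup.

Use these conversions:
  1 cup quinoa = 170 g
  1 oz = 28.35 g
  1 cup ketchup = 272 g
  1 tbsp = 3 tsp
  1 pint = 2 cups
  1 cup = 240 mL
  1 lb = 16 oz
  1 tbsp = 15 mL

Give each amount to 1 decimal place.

mayonnaise: 25.0 mL; white rice: 850.5 g; quinoa: 283.3 g; vegetable broth: 1.6 L; chicken stock: 900.0 mL; ketchup: 1.0 cup

Scaling factor: 10/8 = 5/4 = 1.25.
mayonnaise: (1 tbsp + 1 tsp = 4/3 tbsp) × 5/4 × 15 mL/tbsp = 25.0 mL
white rice: 1.5 lb × 5/4 × 16 oz/lb × 28.35 g/oz = 850.5 g
quinoa: 4/3 cup × 5/4 × 170 g/cup ≈ 283.3 g
vegetable broth: 1.25 L × 5/4 ≈ 1.6 L
chicken stock: 1.5 pint × 5/4 × 2 cup/pint × 240 mL/cup = 900.0 mL
ketchup: 8 oz × 5/4 × 28.35 g/oz ÷ 272 g/cup ≈ 1.0 cup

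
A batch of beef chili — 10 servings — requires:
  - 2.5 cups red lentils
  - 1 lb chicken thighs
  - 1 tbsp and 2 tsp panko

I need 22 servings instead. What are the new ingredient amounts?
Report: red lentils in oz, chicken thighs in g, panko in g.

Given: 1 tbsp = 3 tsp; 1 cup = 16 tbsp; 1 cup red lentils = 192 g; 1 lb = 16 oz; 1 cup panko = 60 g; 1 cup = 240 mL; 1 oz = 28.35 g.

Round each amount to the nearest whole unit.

Scaling factor: 22/10 = 11/5 = 2.2.
red lentils: 2.5 cup × 11/5 × 192 g/cup ÷ 28.35 g/oz ≈ 37 oz
chicken thighs: 1 lb × 11/5 × 16 oz/lb × 28.35 g/oz ≈ 998 g
panko: (1 tbsp + 2 tsp = 5/3 tbsp) × 11/5 ÷ 16 tbsp/cup × 60 g/cup ≈ 14 g

red lentils: 37 oz; chicken thighs: 998 g; panko: 14 g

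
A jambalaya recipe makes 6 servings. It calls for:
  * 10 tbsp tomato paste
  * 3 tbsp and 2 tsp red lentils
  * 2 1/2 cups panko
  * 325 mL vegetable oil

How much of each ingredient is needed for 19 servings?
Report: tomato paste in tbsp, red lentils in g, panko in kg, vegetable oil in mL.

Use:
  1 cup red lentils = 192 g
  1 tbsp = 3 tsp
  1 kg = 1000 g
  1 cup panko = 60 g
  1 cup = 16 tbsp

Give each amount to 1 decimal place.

Scaling factor: 19/6.
tomato paste: 10 tbsp × 19/6 ≈ 31.7 tbsp
red lentils: (3 tbsp + 2 tsp = 11/3 tbsp) × 19/6 ÷ 16 tbsp/cup × 192 g/cup ≈ 139.3 g
panko: 2.5 cup × 19/6 × 60 g/cup ÷ 1000 g/kg ≈ 0.5 kg
vegetable oil: 325 mL × 19/6 ≈ 1029.2 mL

tomato paste: 31.7 tbsp; red lentils: 139.3 g; panko: 0.5 kg; vegetable oil: 1029.2 mL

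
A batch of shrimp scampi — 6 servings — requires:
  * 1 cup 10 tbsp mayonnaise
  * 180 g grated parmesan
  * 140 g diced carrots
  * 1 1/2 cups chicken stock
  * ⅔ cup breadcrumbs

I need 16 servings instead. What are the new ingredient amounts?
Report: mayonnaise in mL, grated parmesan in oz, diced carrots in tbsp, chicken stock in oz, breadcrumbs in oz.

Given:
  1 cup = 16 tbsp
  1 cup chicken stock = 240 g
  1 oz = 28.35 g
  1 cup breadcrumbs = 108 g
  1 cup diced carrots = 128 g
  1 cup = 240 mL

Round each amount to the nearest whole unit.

mayonnaise: 1040 mL; grated parmesan: 17 oz; diced carrots: 47 tbsp; chicken stock: 34 oz; breadcrumbs: 7 oz

Scaling factor: 16/6 = 8/3.
mayonnaise: (1 cup + 10 tbsp = 1.625 cup) × 8/3 × 240 mL/cup = 1040 mL
grated parmesan: 180 g × 8/3 ÷ 28.35 g/oz ≈ 17 oz
diced carrots: 140 g × 8/3 ÷ 128 g/cup × 16 tbsp/cup ≈ 47 tbsp
chicken stock: 1.5 cup × 8/3 × 240 g/cup ÷ 28.35 g/oz ≈ 34 oz
breadcrumbs: 2/3 cup × 8/3 × 108 g/cup ÷ 28.35 g/oz ≈ 7 oz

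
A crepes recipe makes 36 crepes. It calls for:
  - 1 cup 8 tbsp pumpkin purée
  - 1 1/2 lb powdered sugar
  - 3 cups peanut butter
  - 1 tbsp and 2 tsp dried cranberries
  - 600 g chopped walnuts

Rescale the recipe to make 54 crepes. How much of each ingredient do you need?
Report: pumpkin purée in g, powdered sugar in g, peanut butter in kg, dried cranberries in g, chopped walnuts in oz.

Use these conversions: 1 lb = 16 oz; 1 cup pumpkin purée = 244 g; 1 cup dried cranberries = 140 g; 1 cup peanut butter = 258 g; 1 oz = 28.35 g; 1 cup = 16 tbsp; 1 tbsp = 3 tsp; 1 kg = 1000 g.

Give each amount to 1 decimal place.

pumpkin purée: 549.0 g; powdered sugar: 1020.6 g; peanut butter: 1.2 kg; dried cranberries: 21.9 g; chopped walnuts: 31.7 oz

Scaling factor: 54/36 = 3/2 = 1.5.
pumpkin purée: (1 cup + 8 tbsp = 1.5 cup) × 3/2 × 244 g/cup = 549.0 g
powdered sugar: 1.5 lb × 3/2 × 16 oz/lb × 28.35 g/oz = 1020.6 g
peanut butter: 3 cup × 3/2 × 258 g/cup ÷ 1000 g/kg ≈ 1.2 kg
dried cranberries: (1 tbsp + 2 tsp = 5/3 tbsp) × 3/2 ÷ 16 tbsp/cup × 140 g/cup ≈ 21.9 g
chopped walnuts: 600 g × 3/2 ÷ 28.35 g/oz ≈ 31.7 oz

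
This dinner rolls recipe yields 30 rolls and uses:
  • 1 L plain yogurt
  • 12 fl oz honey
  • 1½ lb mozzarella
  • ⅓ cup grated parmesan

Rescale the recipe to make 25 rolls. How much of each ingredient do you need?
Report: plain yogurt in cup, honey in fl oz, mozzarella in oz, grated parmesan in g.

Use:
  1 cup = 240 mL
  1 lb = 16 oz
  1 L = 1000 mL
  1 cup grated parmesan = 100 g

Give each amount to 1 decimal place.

plain yogurt: 3.5 cup; honey: 10.0 fl oz; mozzarella: 20.0 oz; grated parmesan: 27.8 g

Scaling factor: 25/30 = 5/6.
plain yogurt: 1 L × 5/6 × 1000 mL/L ÷ 240 mL/cup ≈ 3.5 cup
honey: 12 fl oz × 5/6 = 10.0 fl oz
mozzarella: 1.5 lb × 5/6 × 16 oz/lb = 20.0 oz
grated parmesan: 1/3 cup × 5/6 × 100 g/cup ≈ 27.8 g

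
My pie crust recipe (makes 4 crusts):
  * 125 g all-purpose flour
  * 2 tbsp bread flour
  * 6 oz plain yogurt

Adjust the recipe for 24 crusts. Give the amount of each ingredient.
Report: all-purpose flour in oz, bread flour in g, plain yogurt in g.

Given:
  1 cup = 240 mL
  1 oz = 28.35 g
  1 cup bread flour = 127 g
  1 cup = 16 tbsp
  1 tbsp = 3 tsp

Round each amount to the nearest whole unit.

all-purpose flour: 26 oz; bread flour: 95 g; plain yogurt: 1021 g

Scaling factor: 24/4 = 6.
all-purpose flour: 125 g × 6 ÷ 28.35 g/oz ≈ 26 oz
bread flour: 2 tbsp × 6 ÷ 16 tbsp/cup × 127 g/cup ≈ 95 g
plain yogurt: 6 oz × 6 × 28.35 g/oz ≈ 1021 g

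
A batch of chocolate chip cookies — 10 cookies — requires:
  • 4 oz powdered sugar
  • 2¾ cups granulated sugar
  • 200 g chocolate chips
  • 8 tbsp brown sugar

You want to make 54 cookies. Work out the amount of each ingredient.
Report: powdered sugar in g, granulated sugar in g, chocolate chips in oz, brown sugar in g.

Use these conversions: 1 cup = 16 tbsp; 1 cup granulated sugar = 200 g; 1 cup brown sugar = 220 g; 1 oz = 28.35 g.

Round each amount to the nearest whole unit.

Scaling factor: 54/10 = 27/5 = 5.4.
powdered sugar: 4 oz × 27/5 × 28.35 g/oz ≈ 612 g
granulated sugar: 2.75 cup × 27/5 × 200 g/cup = 2970 g
chocolate chips: 200 g × 27/5 ÷ 28.35 g/oz ≈ 38 oz
brown sugar: 8 tbsp × 27/5 ÷ 16 tbsp/cup × 220 g/cup = 594 g

powdered sugar: 612 g; granulated sugar: 2970 g; chocolate chips: 38 oz; brown sugar: 594 g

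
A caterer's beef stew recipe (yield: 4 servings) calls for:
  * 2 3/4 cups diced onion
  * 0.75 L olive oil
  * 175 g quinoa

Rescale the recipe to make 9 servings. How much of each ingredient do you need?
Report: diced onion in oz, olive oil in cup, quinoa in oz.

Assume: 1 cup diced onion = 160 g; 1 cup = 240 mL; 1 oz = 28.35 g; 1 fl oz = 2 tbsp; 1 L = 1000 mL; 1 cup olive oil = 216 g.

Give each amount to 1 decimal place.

diced onion: 34.9 oz; olive oil: 7.0 cup; quinoa: 13.9 oz

Scaling factor: 9/4 = 2.25.
diced onion: 2.75 cup × 9/4 × 160 g/cup ÷ 28.35 g/oz ≈ 34.9 oz
olive oil: 0.75 L × 9/4 × 1000 mL/L ÷ 240 mL/cup ≈ 7.0 cup
quinoa: 175 g × 9/4 ÷ 28.35 g/oz ≈ 13.9 oz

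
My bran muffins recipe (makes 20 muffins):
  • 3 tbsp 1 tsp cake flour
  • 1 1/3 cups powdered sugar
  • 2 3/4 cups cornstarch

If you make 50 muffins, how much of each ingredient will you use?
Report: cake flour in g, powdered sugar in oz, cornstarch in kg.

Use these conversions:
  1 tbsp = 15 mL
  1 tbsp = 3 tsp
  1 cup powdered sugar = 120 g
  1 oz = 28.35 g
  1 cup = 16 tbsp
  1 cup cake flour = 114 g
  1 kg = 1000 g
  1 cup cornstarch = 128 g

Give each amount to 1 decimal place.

cake flour: 59.4 g; powdered sugar: 14.1 oz; cornstarch: 0.9 kg

Scaling factor: 50/20 = 5/2 = 2.5.
cake flour: (3 tbsp + 1 tsp = 10/3 tbsp) × 5/2 ÷ 16 tbsp/cup × 114 g/cup ≈ 59.4 g
powdered sugar: 4/3 cup × 5/2 × 120 g/cup ÷ 28.35 g/oz ≈ 14.1 oz
cornstarch: 2.75 cup × 5/2 × 128 g/cup ÷ 1000 g/kg ≈ 0.9 kg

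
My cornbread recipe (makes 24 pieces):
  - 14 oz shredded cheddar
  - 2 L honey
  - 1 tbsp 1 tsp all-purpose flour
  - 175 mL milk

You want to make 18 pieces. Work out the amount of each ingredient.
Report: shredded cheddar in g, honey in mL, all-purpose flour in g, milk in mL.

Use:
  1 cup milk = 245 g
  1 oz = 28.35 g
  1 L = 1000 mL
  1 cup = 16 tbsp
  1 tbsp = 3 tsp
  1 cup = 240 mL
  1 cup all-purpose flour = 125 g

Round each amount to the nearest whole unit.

shredded cheddar: 298 g; honey: 1500 mL; all-purpose flour: 8 g; milk: 131 mL

Scaling factor: 18/24 = 3/4 = 0.75.
shredded cheddar: 14 oz × 3/4 × 28.35 g/oz ≈ 298 g
honey: 2 L × 3/4 × 1000 mL/L = 1500 mL
all-purpose flour: (1 tbsp + 1 tsp = 4/3 tbsp) × 3/4 ÷ 16 tbsp/cup × 125 g/cup ≈ 8 g
milk: 175 mL × 3/4 ≈ 131 mL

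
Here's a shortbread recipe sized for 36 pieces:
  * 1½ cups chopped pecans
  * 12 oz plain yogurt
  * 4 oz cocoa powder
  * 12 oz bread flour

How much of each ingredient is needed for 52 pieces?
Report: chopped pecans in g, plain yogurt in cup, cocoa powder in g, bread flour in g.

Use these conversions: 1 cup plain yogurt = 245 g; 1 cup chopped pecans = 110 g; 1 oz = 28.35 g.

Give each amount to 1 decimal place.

Scaling factor: 52/36 = 13/9.
chopped pecans: 1.5 cup × 13/9 × 110 g/cup ≈ 238.3 g
plain yogurt: 12 oz × 13/9 × 28.35 g/oz ÷ 245 g/cup ≈ 2.0 cup
cocoa powder: 4 oz × 13/9 × 28.35 g/oz = 163.8 g
bread flour: 12 oz × 13/9 × 28.35 g/oz = 491.4 g

chopped pecans: 238.3 g; plain yogurt: 2.0 cup; cocoa powder: 163.8 g; bread flour: 491.4 g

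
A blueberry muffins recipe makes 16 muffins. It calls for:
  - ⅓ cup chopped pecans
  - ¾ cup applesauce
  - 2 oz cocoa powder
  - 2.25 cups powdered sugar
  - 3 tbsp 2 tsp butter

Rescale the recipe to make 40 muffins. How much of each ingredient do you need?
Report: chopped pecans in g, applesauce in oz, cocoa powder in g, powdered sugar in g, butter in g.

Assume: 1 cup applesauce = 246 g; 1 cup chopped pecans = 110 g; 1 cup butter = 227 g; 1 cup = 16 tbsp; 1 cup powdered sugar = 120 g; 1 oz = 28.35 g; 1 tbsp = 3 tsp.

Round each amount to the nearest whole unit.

chopped pecans: 92 g; applesauce: 16 oz; cocoa powder: 142 g; powdered sugar: 675 g; butter: 130 g

Scaling factor: 40/16 = 5/2 = 2.5.
chopped pecans: 1/3 cup × 5/2 × 110 g/cup ≈ 92 g
applesauce: 0.75 cup × 5/2 × 246 g/cup ÷ 28.35 g/oz ≈ 16 oz
cocoa powder: 2 oz × 5/2 × 28.35 g/oz ≈ 142 g
powdered sugar: 2.25 cup × 5/2 × 120 g/cup = 675 g
butter: (3 tbsp + 2 tsp = 11/3 tbsp) × 5/2 ÷ 16 tbsp/cup × 227 g/cup ≈ 130 g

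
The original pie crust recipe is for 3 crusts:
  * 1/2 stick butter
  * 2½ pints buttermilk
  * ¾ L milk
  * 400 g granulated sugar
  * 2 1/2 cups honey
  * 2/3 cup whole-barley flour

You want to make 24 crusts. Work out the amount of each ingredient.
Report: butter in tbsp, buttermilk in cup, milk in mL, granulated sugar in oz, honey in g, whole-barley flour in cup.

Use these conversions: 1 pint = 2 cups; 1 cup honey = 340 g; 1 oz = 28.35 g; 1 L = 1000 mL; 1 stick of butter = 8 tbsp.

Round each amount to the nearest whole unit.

Scaling factor: 24/3 = 8.
butter: 0.5 stick × 8 × 8 tbsp/stick = 32 tbsp
buttermilk: 2.5 pint × 8 × 2 cup/pint = 40 cup
milk: 0.75 L × 8 × 1000 mL/L = 6000 mL
granulated sugar: 400 g × 8 ÷ 28.35 g/oz ≈ 113 oz
honey: 2.5 cup × 8 × 340 g/cup = 6800 g
whole-barley flour: 2/3 cup × 8 ≈ 5 cup

butter: 32 tbsp; buttermilk: 40 cup; milk: 6000 mL; granulated sugar: 113 oz; honey: 6800 g; whole-barley flour: 5 cup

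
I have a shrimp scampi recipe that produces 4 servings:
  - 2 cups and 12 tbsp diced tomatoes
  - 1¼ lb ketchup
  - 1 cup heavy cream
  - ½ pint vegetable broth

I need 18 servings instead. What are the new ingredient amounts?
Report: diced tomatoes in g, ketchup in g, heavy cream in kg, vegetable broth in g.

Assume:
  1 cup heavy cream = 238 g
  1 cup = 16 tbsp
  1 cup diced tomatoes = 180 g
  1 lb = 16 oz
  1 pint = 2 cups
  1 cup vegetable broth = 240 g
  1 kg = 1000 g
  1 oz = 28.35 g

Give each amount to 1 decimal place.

Scaling factor: 18/4 = 9/2 = 4.5.
diced tomatoes: (2 cup + 12 tbsp = 2.75 cup) × 9/2 × 180 g/cup = 2227.5 g
ketchup: 1.25 lb × 9/2 × 16 oz/lb × 28.35 g/oz = 2551.5 g
heavy cream: 1 cup × 9/2 × 238 g/cup ÷ 1000 g/kg ≈ 1.1 kg
vegetable broth: 0.5 pint × 9/2 × 2 cup/pint × 240 g/cup = 1080.0 g

diced tomatoes: 2227.5 g; ketchup: 2551.5 g; heavy cream: 1.1 kg; vegetable broth: 1080.0 g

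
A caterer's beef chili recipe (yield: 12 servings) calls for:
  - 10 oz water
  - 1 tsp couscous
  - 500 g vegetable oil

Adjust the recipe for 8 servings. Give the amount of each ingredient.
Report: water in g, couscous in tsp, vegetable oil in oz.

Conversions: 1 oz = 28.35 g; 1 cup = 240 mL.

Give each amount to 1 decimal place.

water: 189.0 g; couscous: 0.7 tsp; vegetable oil: 11.8 oz

Scaling factor: 8/12 = 2/3.
water: 10 oz × 2/3 × 28.35 g/oz = 189.0 g
couscous: 1 tsp × 2/3 ≈ 0.7 tsp
vegetable oil: 500 g × 2/3 ÷ 28.35 g/oz ≈ 11.8 oz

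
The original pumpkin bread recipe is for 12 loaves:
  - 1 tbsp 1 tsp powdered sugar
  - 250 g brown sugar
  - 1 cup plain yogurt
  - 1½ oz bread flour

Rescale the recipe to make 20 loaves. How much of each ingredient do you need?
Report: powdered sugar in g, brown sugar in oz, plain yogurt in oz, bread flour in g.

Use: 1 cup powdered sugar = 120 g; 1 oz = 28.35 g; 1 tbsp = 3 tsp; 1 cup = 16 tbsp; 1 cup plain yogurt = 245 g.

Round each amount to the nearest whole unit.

Scaling factor: 20/12 = 5/3.
powdered sugar: (1 tbsp + 1 tsp = 4/3 tbsp) × 5/3 ÷ 16 tbsp/cup × 120 g/cup ≈ 17 g
brown sugar: 250 g × 5/3 ÷ 28.35 g/oz ≈ 15 oz
plain yogurt: 1 cup × 5/3 × 245 g/cup ÷ 28.35 g/oz ≈ 14 oz
bread flour: 1.5 oz × 5/3 × 28.35 g/oz ≈ 71 g

powdered sugar: 17 g; brown sugar: 15 oz; plain yogurt: 14 oz; bread flour: 71 g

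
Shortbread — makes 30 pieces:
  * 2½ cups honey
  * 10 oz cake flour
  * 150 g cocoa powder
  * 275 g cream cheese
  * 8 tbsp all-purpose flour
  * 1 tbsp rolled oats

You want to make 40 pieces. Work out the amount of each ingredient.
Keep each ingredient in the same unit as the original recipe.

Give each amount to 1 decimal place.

honey: 3.3 cup; cake flour: 13.3 oz; cocoa powder: 200.0 g; cream cheese: 366.7 g; all-purpose flour: 10.7 tbsp; rolled oats: 1.3 tbsp

Scaling factor: 40/30 = 4/3.
honey: 2.5 cup × 4/3 ≈ 3.3 cup
cake flour: 10 oz × 4/3 ≈ 13.3 oz
cocoa powder: 150 g × 4/3 = 200.0 g
cream cheese: 275 g × 4/3 ≈ 366.7 g
all-purpose flour: 8 tbsp × 4/3 ≈ 10.7 tbsp
rolled oats: 1 tbsp × 4/3 ≈ 1.3 tbsp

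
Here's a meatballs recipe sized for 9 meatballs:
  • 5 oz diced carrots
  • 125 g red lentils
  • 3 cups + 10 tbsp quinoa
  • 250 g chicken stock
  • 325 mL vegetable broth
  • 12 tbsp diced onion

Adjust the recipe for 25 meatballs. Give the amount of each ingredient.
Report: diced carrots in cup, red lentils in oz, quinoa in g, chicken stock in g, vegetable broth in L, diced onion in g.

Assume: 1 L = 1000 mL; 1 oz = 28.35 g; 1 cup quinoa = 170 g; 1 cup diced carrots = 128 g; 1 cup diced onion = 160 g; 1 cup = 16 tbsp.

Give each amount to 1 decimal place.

diced carrots: 3.1 cup; red lentils: 12.2 oz; quinoa: 1711.8 g; chicken stock: 694.4 g; vegetable broth: 0.9 L; diced onion: 333.3 g

Scaling factor: 25/9.
diced carrots: 5 oz × 25/9 × 28.35 g/oz ÷ 128 g/cup ≈ 3.1 cup
red lentils: 125 g × 25/9 ÷ 28.35 g/oz ≈ 12.2 oz
quinoa: (3 cup + 10 tbsp = 3.625 cup) × 25/9 × 170 g/cup ≈ 1711.8 g
chicken stock: 250 g × 25/9 ≈ 694.4 g
vegetable broth: 325 mL × 25/9 ÷ 1000 mL/L ≈ 0.9 L
diced onion: 12 tbsp × 25/9 ÷ 16 tbsp/cup × 160 g/cup ≈ 333.3 g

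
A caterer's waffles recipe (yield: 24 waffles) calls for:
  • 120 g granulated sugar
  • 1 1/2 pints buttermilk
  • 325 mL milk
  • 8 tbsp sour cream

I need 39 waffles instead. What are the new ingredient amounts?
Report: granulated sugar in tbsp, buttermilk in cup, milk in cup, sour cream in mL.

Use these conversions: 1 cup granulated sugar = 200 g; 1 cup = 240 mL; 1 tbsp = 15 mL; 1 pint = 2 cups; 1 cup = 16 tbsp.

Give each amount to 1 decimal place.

Scaling factor: 39/24 = 13/8 = 1.625.
granulated sugar: 120 g × 13/8 ÷ 200 g/cup × 16 tbsp/cup = 15.6 tbsp
buttermilk: 1.5 pint × 13/8 × 2 cup/pint ≈ 4.9 cup
milk: 325 mL × 13/8 ÷ 240 mL/cup ≈ 2.2 cup
sour cream: 8 tbsp × 13/8 × 15 mL/tbsp = 195.0 mL

granulated sugar: 15.6 tbsp; buttermilk: 4.9 cup; milk: 2.2 cup; sour cream: 195.0 mL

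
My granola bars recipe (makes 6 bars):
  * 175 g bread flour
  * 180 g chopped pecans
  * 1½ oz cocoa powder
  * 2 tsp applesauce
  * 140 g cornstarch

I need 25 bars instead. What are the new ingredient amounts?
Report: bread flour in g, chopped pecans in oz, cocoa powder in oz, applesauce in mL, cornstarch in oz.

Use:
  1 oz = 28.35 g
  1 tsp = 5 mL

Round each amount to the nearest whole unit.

bread flour: 729 g; chopped pecans: 26 oz; cocoa powder: 6 oz; applesauce: 42 mL; cornstarch: 21 oz

Scaling factor: 25/6.
bread flour: 175 g × 25/6 ≈ 729 g
chopped pecans: 180 g × 25/6 ÷ 28.35 g/oz ≈ 26 oz
cocoa powder: 1.5 oz × 25/6 ≈ 6 oz
applesauce: 2 tsp × 25/6 × 5 mL/tsp ≈ 42 mL
cornstarch: 140 g × 25/6 ÷ 28.35 g/oz ≈ 21 oz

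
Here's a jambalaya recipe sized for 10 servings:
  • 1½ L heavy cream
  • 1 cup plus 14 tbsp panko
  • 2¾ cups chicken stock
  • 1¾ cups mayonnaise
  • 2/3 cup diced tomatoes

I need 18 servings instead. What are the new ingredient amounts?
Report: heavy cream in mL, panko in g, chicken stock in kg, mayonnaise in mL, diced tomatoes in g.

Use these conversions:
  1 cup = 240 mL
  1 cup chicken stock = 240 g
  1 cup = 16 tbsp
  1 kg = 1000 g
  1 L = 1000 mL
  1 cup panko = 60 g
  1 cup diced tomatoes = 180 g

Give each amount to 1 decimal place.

Scaling factor: 18/10 = 9/5 = 1.8.
heavy cream: 1.5 L × 9/5 × 1000 mL/L = 2700.0 mL
panko: (1 cup + 14 tbsp = 1.875 cup) × 9/5 × 60 g/cup = 202.5 g
chicken stock: 2.75 cup × 9/5 × 240 g/cup ÷ 1000 g/kg ≈ 1.2 kg
mayonnaise: 1.75 cup × 9/5 × 240 mL/cup = 756.0 mL
diced tomatoes: 2/3 cup × 9/5 × 180 g/cup = 216.0 g

heavy cream: 2700.0 mL; panko: 202.5 g; chicken stock: 1.2 kg; mayonnaise: 756.0 mL; diced tomatoes: 216.0 g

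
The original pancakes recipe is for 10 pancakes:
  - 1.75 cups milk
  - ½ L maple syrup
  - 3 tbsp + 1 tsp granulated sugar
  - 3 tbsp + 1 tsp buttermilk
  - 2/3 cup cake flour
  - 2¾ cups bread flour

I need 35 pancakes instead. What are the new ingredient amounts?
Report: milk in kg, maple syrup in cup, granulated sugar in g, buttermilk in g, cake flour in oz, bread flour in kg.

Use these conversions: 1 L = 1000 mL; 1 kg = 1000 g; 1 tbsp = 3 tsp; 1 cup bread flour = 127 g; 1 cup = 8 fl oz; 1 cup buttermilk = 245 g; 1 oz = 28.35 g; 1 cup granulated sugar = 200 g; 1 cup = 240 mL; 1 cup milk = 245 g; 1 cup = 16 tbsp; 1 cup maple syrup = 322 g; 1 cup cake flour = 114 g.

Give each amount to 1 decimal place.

Scaling factor: 35/10 = 7/2 = 3.5.
milk: 1.75 cup × 7/2 × 245 g/cup ÷ 1000 g/kg ≈ 1.5 kg
maple syrup: 0.5 L × 7/2 × 1000 mL/L ÷ 240 mL/cup ≈ 7.3 cup
granulated sugar: (3 tbsp + 1 tsp = 10/3 tbsp) × 7/2 ÷ 16 tbsp/cup × 200 g/cup ≈ 145.8 g
buttermilk: (3 tbsp + 1 tsp = 10/3 tbsp) × 7/2 ÷ 16 tbsp/cup × 245 g/cup ≈ 178.6 g
cake flour: 2/3 cup × 7/2 × 114 g/cup ÷ 28.35 g/oz ≈ 9.4 oz
bread flour: 2.75 cup × 7/2 × 127 g/cup ÷ 1000 g/kg ≈ 1.2 kg

milk: 1.5 kg; maple syrup: 7.3 cup; granulated sugar: 145.8 g; buttermilk: 178.6 g; cake flour: 9.4 oz; bread flour: 1.2 kg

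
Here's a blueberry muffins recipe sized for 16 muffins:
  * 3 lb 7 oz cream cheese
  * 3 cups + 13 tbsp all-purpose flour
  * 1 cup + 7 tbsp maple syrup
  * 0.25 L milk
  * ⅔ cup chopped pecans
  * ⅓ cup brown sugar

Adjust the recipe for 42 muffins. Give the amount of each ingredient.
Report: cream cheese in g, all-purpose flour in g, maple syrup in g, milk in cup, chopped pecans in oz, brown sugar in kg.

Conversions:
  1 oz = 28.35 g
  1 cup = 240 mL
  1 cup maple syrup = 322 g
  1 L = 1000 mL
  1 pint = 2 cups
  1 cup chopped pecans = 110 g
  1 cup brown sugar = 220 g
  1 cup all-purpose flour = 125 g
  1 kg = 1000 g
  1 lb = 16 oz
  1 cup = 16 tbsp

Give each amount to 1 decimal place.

Scaling factor: 42/16 = 21/8 = 2.625.
cream cheese: (3 lb + 7 oz = 3.4375 lb) × 21/8 × 16 oz/lb × 28.35 g/oz ≈ 4093.0 g
all-purpose flour: (3 cup + 13 tbsp = 3.8125 cup) × 21/8 × 125 g/cup ≈ 1251.0 g
maple syrup: (1 cup + 7 tbsp = 1.4375 cup) × 21/8 × 322 g/cup ≈ 1215.0 g
milk: 0.25 L × 21/8 × 1000 mL/L ÷ 240 mL/cup ≈ 2.7 cup
chopped pecans: 2/3 cup × 21/8 × 110 g/cup ÷ 28.35 g/oz ≈ 6.8 oz
brown sugar: 1/3 cup × 21/8 × 220 g/cup ÷ 1000 g/kg ≈ 0.2 kg

cream cheese: 4093.0 g; all-purpose flour: 1251.0 g; maple syrup: 1215.0 g; milk: 2.7 cup; chopped pecans: 6.8 oz; brown sugar: 0.2 kg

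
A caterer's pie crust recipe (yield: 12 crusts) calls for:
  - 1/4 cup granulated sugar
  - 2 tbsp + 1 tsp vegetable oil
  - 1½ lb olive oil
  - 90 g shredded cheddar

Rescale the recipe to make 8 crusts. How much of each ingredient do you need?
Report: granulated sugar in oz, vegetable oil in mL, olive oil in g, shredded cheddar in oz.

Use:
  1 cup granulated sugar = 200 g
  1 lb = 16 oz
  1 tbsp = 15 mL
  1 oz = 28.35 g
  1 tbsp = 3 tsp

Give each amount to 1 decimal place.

granulated sugar: 1.2 oz; vegetable oil: 23.3 mL; olive oil: 453.6 g; shredded cheddar: 2.1 oz

Scaling factor: 8/12 = 2/3.
granulated sugar: 0.25 cup × 2/3 × 200 g/cup ÷ 28.35 g/oz ≈ 1.2 oz
vegetable oil: (2 tbsp + 1 tsp = 7/3 tbsp) × 2/3 × 15 mL/tbsp ≈ 23.3 mL
olive oil: 1.5 lb × 2/3 × 16 oz/lb × 28.35 g/oz = 453.6 g
shredded cheddar: 90 g × 2/3 ÷ 28.35 g/oz ≈ 2.1 oz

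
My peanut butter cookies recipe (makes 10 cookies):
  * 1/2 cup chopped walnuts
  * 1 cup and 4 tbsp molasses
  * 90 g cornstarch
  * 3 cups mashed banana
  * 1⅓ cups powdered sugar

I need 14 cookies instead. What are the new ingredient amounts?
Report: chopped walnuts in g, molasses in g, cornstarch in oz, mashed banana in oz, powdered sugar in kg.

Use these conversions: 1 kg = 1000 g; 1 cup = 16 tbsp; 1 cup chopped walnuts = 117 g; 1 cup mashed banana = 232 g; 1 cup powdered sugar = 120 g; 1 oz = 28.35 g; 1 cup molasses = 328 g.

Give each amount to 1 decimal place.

chopped walnuts: 81.9 g; molasses: 574.0 g; cornstarch: 4.4 oz; mashed banana: 34.4 oz; powdered sugar: 0.2 kg

Scaling factor: 14/10 = 7/5 = 1.4.
chopped walnuts: 0.5 cup × 7/5 × 117 g/cup = 81.9 g
molasses: (1 cup + 4 tbsp = 1.25 cup) × 7/5 × 328 g/cup = 574.0 g
cornstarch: 90 g × 7/5 ÷ 28.35 g/oz ≈ 4.4 oz
mashed banana: 3 cup × 7/5 × 232 g/cup ÷ 28.35 g/oz ≈ 34.4 oz
powdered sugar: 4/3 cup × 7/5 × 120 g/cup ÷ 1000 g/kg ≈ 0.2 kg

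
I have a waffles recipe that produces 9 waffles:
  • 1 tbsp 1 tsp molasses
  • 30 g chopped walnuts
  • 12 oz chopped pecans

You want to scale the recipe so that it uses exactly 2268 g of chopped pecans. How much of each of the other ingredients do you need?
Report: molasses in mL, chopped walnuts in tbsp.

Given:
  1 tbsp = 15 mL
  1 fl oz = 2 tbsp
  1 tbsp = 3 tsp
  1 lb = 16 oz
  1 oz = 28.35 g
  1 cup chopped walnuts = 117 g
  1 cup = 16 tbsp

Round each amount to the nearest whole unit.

molasses: 133 mL; chopped walnuts: 27 tbsp

The original recipe has 340.2 g of chopped pecans, so the scaling factor is 2268 ÷ 340.2 = 20/3.
molasses: (1 tbsp + 1 tsp = 4/3 tbsp) × 20/3 × 15 mL/tbsp ≈ 133 mL
chopped walnuts: 30 g × 20/3 ÷ 117 g/cup × 16 tbsp/cup ≈ 27 tbsp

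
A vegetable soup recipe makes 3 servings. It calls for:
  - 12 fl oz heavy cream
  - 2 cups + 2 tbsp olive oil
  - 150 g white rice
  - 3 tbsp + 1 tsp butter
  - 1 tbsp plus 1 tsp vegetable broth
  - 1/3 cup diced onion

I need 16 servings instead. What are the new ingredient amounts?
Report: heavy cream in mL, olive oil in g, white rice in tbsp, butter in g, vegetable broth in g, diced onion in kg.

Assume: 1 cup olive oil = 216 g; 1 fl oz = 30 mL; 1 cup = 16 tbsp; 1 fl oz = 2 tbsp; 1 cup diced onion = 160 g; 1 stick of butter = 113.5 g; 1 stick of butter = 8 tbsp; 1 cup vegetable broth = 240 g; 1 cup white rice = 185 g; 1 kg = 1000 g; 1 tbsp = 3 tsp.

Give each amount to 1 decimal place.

heavy cream: 1920.0 mL; olive oil: 2448.0 g; white rice: 69.2 tbsp; butter: 252.2 g; vegetable broth: 106.7 g; diced onion: 0.3 kg

Scaling factor: 16/3.
heavy cream: 12 fl oz × 16/3 × 30 mL/fl oz = 1920.0 mL
olive oil: (2 cup + 2 tbsp = 2.125 cup) × 16/3 × 216 g/cup = 2448.0 g
white rice: 150 g × 16/3 ÷ 185 g/cup × 16 tbsp/cup ≈ 69.2 tbsp
butter: (3 tbsp + 1 tsp = 10/3 tbsp) × 16/3 ÷ 8 tbsp/stick × 113.5 g/stick ≈ 252.2 g
vegetable broth: (1 tbsp + 1 tsp = 4/3 tbsp) × 16/3 ÷ 16 tbsp/cup × 240 g/cup ≈ 106.7 g
diced onion: 1/3 cup × 16/3 × 160 g/cup ÷ 1000 g/kg ≈ 0.3 kg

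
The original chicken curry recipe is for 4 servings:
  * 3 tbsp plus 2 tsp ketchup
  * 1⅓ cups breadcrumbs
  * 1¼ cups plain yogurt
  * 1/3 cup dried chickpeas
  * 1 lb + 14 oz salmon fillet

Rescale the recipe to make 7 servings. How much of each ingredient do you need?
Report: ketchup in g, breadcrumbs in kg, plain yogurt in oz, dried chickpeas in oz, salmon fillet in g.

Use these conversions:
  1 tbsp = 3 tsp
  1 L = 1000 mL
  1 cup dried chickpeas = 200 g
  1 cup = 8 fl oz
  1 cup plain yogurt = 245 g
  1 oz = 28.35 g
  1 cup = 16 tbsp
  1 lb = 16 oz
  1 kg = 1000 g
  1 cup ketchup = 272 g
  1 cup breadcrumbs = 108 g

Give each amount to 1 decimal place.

Scaling factor: 7/4 = 1.75.
ketchup: (3 tbsp + 2 tsp = 11/3 tbsp) × 7/4 ÷ 16 tbsp/cup × 272 g/cup ≈ 109.1 g
breadcrumbs: 4/3 cup × 7/4 × 108 g/cup ÷ 1000 g/kg ≈ 0.3 kg
plain yogurt: 1.25 cup × 7/4 × 245 g/cup ÷ 28.35 g/oz ≈ 18.9 oz
dried chickpeas: 1/3 cup × 7/4 × 200 g/cup ÷ 28.35 g/oz ≈ 4.1 oz
salmon fillet: (1 lb + 14 oz = 1.875 lb) × 7/4 × 16 oz/lb × 28.35 g/oz ≈ 1488.4 g

ketchup: 109.1 g; breadcrumbs: 0.3 kg; plain yogurt: 18.9 oz; dried chickpeas: 4.1 oz; salmon fillet: 1488.4 g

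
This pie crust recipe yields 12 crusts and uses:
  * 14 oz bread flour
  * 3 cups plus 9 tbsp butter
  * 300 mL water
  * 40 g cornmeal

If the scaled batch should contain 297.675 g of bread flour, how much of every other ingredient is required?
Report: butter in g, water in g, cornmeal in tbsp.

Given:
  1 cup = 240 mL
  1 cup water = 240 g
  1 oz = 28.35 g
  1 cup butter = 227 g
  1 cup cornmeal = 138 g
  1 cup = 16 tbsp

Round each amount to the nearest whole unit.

The original recipe has 396.9 g of bread flour, so the scaling factor is 297.675 ÷ 396.9 = 3/4 = 0.75.
butter: (3 cup + 9 tbsp = 3.5625 cup) × 3/4 × 227 g/cup ≈ 607 g
water: 300 mL × 3/4 ÷ 240 mL/cup × 240 g/cup = 225 g
cornmeal: 40 g × 3/4 ÷ 138 g/cup × 16 tbsp/cup ≈ 3 tbsp

butter: 607 g; water: 225 g; cornmeal: 3 tbsp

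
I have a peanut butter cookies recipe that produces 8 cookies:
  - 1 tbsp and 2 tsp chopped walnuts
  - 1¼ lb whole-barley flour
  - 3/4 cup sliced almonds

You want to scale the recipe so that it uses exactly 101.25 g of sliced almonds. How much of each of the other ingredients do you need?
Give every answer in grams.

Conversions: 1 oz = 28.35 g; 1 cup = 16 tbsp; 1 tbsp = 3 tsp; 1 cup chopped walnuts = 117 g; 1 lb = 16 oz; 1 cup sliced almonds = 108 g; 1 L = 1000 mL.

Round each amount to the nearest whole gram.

The original recipe has 81 g of sliced almonds, so the scaling factor is 101.25 ÷ 81 = 5/4 = 1.25.
chopped walnuts: (1 tbsp + 2 tsp = 5/3 tbsp) × 5/4 ÷ 16 tbsp/cup × 117 g/cup ≈ 15 g
whole-barley flour: 1.25 lb × 5/4 × 16 oz/lb × 28.35 g/oz ≈ 709 g

chopped walnuts: 15 g; whole-barley flour: 709 g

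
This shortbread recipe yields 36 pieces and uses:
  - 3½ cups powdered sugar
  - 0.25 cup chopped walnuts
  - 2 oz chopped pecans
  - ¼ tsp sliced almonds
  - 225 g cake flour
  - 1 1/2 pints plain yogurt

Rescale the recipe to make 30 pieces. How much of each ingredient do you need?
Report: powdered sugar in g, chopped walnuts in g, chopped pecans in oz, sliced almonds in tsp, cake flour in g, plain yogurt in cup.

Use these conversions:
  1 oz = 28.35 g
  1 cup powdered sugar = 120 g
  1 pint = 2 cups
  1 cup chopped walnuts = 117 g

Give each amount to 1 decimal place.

Scaling factor: 30/36 = 5/6.
powdered sugar: 3.5 cup × 5/6 × 120 g/cup = 350.0 g
chopped walnuts: 0.25 cup × 5/6 × 117 g/cup ≈ 24.4 g
chopped pecans: 2 oz × 5/6 ≈ 1.7 oz
sliced almonds: 0.25 tsp × 5/6 ≈ 0.2 tsp
cake flour: 225 g × 5/6 = 187.5 g
plain yogurt: 1.5 pint × 5/6 × 2 cup/pint = 2.5 cup

powdered sugar: 350.0 g; chopped walnuts: 24.4 g; chopped pecans: 1.7 oz; sliced almonds: 0.2 tsp; cake flour: 187.5 g; plain yogurt: 2.5 cup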